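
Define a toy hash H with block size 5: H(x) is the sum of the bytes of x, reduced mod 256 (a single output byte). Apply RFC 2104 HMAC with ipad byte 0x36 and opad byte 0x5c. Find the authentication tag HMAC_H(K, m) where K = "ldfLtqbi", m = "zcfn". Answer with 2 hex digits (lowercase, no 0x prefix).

Key "ldfLtqbi" = 6c 64 66 4c 74 71 62 69 is 8 bytes > B = 5, so hash it first: H(key) = 32, then zero-pad to 5 bytes: K' = 32 00 00 00 00.
K' ⊕ ipad = 04 36 36 36 36.  K' ⊕ opad = 6e 5c 5c 5c 5c.
Inner input = (K'⊕ipad) ∥ m = 04 36 36 36 36 ∥ 7a 63 66 6e.
Inner hash: sum = 4+54+54+54+54+122+99+102+110 = 653; mod 256 = 141 → 8d.
Outer input = (K'⊕opad) ∥ inner = 6e 5c 5c 5c 5c ∥ 8d.
Outer hash (tag): sum = 110+92+92+92+92+141 = 619; mod 256 = 107 → 6b.

6b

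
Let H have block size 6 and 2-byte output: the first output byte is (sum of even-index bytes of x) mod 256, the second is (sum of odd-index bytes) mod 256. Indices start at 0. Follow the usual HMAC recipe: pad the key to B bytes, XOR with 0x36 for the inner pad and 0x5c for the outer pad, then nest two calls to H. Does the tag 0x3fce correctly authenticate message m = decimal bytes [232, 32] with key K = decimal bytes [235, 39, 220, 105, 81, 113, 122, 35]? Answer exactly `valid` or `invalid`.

Key decimal bytes [235, 39, 220, 105, 81, 113, 122, 35] = eb 27 dc 69 51 71 7a 23 is 8 bytes > B = 6, so hash it first: H(key) = 92 24, then zero-pad to 6 bytes: K' = 92 24 00 00 00 00.
K' ⊕ ipad = a4 12 36 36 36 36; K' ⊕ opad = ce 78 5c 5c 5c 5c.
Inner hash: even-index sum = 504 mod 256 = 248; odd-index sum = 158 mod 256 = 158 → f8 9e.
Outer hash (recomputed tag): even-index sum = 638 mod 256 = 126; odd-index sum = 462 mod 256 = 206 → 7e ce.
Recomputed tag = 7ece; claimed = 3fce → mismatch.

invalid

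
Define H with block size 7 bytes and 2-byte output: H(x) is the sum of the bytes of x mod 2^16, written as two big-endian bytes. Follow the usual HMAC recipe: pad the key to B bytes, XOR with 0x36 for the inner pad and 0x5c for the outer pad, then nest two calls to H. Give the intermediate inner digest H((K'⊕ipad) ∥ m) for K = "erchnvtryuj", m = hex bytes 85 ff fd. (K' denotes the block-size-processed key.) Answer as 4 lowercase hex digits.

04b3

Key "erchnvtryuj" = 65 72 63 68 6e 76 74 72 79 75 6a is 11 bytes > B = 7, so hash it first: H(key) = 04 c4, then zero-pad to 7 bytes: K' = 04 c4 00 00 00 00 00.
K' ⊕ ipad = 32 f2 36 36 36 36 36.
Inner input = 32 f2 36 36 36 36 36 ∥ 85 ff fd.
Inner hash: sum = 50+242+54+54+54+54+54+133+255+253 = 1203 → 04 b3.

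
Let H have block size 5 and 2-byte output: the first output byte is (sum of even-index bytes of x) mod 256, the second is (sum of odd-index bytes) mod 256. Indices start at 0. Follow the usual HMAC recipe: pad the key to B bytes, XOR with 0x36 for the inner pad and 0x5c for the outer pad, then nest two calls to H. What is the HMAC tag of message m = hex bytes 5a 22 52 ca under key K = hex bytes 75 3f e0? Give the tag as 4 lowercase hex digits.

Key hex bytes 75 3f e0 is 3 bytes ≤ B = 5; zero-pad to 5 bytes: K' = 75 3f e0 00 00.
K' ⊕ ipad = 43 09 d6 36 36.  K' ⊕ opad = 29 63 bc 5c 5c.
Inner input = (K'⊕ipad) ∥ m = 43 09 d6 36 36 ∥ 5a 22 52 ca.
Inner hash: even-index sum = 571 mod 256 = 59; odd-index sum = 235 mod 256 = 235 → 3b eb.
Outer input = (K'⊕opad) ∥ inner = 29 63 bc 5c 5c ∥ 3b eb.
Outer hash (tag): even-index sum = 556 mod 256 = 44; odd-index sum = 250 mod 256 = 250 → 2c fa.

2cfa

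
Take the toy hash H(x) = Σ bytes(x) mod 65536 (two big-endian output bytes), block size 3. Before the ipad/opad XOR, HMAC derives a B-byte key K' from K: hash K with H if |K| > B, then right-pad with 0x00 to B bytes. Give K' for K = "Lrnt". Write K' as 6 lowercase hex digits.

01a000

|K| = 4 > B = 3, so first hash the key.
H(K): sum = 76+114+110+116 = 416 → 01 a0.
Zero-pad H(K) = 01 a0 to 3 bytes: K' = 01 a0 00.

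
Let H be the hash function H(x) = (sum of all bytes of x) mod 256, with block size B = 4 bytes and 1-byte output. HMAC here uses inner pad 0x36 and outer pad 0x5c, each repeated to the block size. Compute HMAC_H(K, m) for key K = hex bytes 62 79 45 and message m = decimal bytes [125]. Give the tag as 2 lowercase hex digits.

a1

Key hex bytes 62 79 45 is 3 bytes ≤ B = 4; zero-pad to 4 bytes: K' = 62 79 45 00.
K' ⊕ ipad = 54 4f 73 36.  K' ⊕ opad = 3e 25 19 5c.
Inner input = (K'⊕ipad) ∥ m = 54 4f 73 36 ∥ 7d.
Inner hash: sum = 84+79+115+54+125 = 457; mod 256 = 201 → c9.
Outer input = (K'⊕opad) ∥ inner = 3e 25 19 5c ∥ c9.
Outer hash (tag): sum = 62+37+25+92+201 = 417; mod 256 = 161 → a1.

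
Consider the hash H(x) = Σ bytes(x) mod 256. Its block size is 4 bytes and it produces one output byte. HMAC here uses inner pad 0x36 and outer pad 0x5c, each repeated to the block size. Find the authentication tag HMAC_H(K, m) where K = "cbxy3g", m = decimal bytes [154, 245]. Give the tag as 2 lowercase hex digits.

Key "cbxy3g" = 63 62 78 79 33 67 is 6 bytes > B = 4, so hash it first: H(key) = 50, then zero-pad to 4 bytes: K' = 50 00 00 00.
K' ⊕ ipad = 66 36 36 36.  K' ⊕ opad = 0c 5c 5c 5c.
Inner input = (K'⊕ipad) ∥ m = 66 36 36 36 ∥ 9a f5.
Inner hash: sum = 102+54+54+54+154+245 = 663; mod 256 = 151 → 97.
Outer input = (K'⊕opad) ∥ inner = 0c 5c 5c 5c ∥ 97.
Outer hash (tag): sum = 12+92+92+92+151 = 439; mod 256 = 183 → b7.

b7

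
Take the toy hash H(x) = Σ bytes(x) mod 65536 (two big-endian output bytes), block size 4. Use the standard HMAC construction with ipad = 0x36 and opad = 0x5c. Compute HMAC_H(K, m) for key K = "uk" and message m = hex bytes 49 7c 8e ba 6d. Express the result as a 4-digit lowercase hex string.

01a1

Key "uk" = 75 6b is 2 bytes ≤ B = 4; zero-pad to 4 bytes: K' = 75 6b 00 00.
K' ⊕ ipad = 43 5d 36 36.  K' ⊕ opad = 29 37 5c 5c.
Inner input = (K'⊕ipad) ∥ m = 43 5d 36 36 ∥ 49 7c 8e ba 6d.
Inner hash: sum = 67+93+54+54+73+124+142+186+109 = 902 → 03 86.
Outer input = (K'⊕opad) ∥ inner = 29 37 5c 5c ∥ 03 86.
Outer hash (tag): sum = 41+55+92+92+3+134 = 417 → 01 a1.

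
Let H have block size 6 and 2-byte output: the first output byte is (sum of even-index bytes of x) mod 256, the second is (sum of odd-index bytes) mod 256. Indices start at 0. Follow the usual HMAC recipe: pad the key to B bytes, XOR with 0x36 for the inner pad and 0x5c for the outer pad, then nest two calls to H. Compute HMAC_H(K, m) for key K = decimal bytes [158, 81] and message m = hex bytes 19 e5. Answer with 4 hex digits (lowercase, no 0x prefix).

a77d

Key decimal bytes [158, 81] = 9e 51 is 2 bytes ≤ B = 6; zero-pad to 6 bytes: K' = 9e 51 00 00 00 00.
K' ⊕ ipad = a8 67 36 36 36 36.  K' ⊕ opad = c2 0d 5c 5c 5c 5c.
Inner input = (K'⊕ipad) ∥ m = a8 67 36 36 36 36 ∥ 19 e5.
Inner hash: even-index sum = 301 mod 256 = 45; odd-index sum = 440 mod 256 = 184 → 2d b8.
Outer input = (K'⊕opad) ∥ inner = c2 0d 5c 5c 5c 5c ∥ 2d b8.
Outer hash (tag): even-index sum = 423 mod 256 = 167; odd-index sum = 381 mod 256 = 125 → a7 7d.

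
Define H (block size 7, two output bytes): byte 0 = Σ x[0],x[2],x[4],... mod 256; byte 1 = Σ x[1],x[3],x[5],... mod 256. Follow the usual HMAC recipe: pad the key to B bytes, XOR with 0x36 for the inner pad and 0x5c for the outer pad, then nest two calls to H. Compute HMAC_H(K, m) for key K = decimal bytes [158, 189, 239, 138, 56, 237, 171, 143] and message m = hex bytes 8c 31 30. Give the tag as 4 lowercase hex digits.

Key decimal bytes [158, 189, 239, 138, 56, 237, 171, 143] = 9e bd ef 8a 38 ed ab 8f is 8 bytes > B = 7, so hash it first: H(key) = 70 c3, then zero-pad to 7 bytes: K' = 70 c3 00 00 00 00 00.
K' ⊕ ipad = 46 f5 36 36 36 36 36.  K' ⊕ opad = 2c 9f 5c 5c 5c 5c 5c.
Inner input = (K'⊕ipad) ∥ m = 46 f5 36 36 36 36 36 ∥ 8c 31 30.
Inner hash: even-index sum = 281 mod 256 = 25; odd-index sum = 541 mod 256 = 29 → 19 1d.
Outer input = (K'⊕opad) ∥ inner = 2c 9f 5c 5c 5c 5c 5c ∥ 19 1d.
Outer hash (tag): even-index sum = 349 mod 256 = 93; odd-index sum = 368 mod 256 = 112 → 5d 70.

5d70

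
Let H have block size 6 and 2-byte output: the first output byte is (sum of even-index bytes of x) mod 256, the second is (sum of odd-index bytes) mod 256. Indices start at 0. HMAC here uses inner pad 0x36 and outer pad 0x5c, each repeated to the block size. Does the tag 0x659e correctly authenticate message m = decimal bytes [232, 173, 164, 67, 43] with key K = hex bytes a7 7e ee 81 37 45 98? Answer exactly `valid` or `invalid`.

valid

Key hex bytes a7 7e ee 81 37 45 98 is 7 bytes > B = 6, so hash it first: H(key) = 64 44, then zero-pad to 6 bytes: K' = 64 44 00 00 00 00.
K' ⊕ ipad = 52 72 36 36 36 36; K' ⊕ opad = 38 18 5c 5c 5c 5c.
Inner hash: even-index sum = 629 mod 256 = 117; odd-index sum = 462 mod 256 = 206 → 75 ce.
Outer hash (recomputed tag): even-index sum = 357 mod 256 = 101; odd-index sum = 414 mod 256 = 158 → 65 9e.
Recomputed tag = 659e; claimed = 659e → match.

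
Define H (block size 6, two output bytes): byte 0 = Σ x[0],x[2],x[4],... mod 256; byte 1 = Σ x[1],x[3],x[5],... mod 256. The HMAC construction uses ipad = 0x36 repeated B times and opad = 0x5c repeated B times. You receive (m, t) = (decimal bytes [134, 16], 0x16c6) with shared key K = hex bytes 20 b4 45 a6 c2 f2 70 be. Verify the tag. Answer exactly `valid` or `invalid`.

Key hex bytes 20 b4 45 a6 c2 f2 70 be is 8 bytes > B = 6, so hash it first: H(key) = 97 0a, then zero-pad to 6 bytes: K' = 97 0a 00 00 00 00.
K' ⊕ ipad = a1 3c 36 36 36 36; K' ⊕ opad = cb 56 5c 5c 5c 5c.
Inner hash: even-index sum = 403 mod 256 = 147; odd-index sum = 184 mod 256 = 184 → 93 b8.
Outer hash (recomputed tag): even-index sum = 534 mod 256 = 22; odd-index sum = 454 mod 256 = 198 → 16 c6.
Recomputed tag = 16c6; claimed = 16c6 → match.

valid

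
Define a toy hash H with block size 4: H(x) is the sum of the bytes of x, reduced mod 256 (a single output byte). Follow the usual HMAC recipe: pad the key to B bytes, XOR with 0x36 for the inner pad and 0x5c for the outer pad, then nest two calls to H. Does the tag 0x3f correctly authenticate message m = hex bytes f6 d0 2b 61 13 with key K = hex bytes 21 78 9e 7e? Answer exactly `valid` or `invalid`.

Key hex bytes 21 78 9e 7e is exactly B = 4 bytes: K' = 21 78 9e 7e.
K' ⊕ ipad = 17 4e a8 48; K' ⊕ opad = 7d 24 c2 22.
Inner hash: sum = 23+78+168+72+246+208+43+97+19 = 954; mod 256 = 186 → ba.
Outer hash (recomputed tag): sum = 125+36+194+34+186 = 575; mod 256 = 63 → 3f.
Recomputed tag = 3f; claimed = 3f → match.

valid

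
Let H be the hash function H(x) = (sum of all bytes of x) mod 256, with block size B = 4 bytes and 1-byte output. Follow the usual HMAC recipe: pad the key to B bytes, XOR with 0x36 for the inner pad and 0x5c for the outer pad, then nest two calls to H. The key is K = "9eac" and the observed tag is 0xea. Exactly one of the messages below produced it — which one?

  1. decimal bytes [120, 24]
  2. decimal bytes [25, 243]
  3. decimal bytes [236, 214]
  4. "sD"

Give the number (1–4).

Key "9eac" = 39 65 61 63 is exactly B = 4 bytes: K' = 39 65 61 63.
K' ⊕ ipad = 0f 53 57 55; K' ⊕ opad = 65 39 3d 3f.
m1: inner = H(0f 53 57 55 78 18) = 9e; tag = H(65 39 3d 3f 9e) = b8
m2: inner = H(0f 53 57 55 19 f3) = 1a; tag = H(65 39 3d 3f 1a) = 34
m3: inner = H(0f 53 57 55 ec d6) = d0; tag = H(65 39 3d 3f d0) = ea ← matches
m4: inner = H(0f 53 57 55 73 44) = c5; tag = H(65 39 3d 3f c5) = df

3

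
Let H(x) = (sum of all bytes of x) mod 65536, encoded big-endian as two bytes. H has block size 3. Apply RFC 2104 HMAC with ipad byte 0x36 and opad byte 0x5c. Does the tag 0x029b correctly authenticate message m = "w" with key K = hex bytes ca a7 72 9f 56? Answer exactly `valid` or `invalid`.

Key hex bytes ca a7 72 9f 56 is 5 bytes > B = 3, so hash it first: H(key) = 02 d8, then zero-pad to 3 bytes: K' = 02 d8 00.
K' ⊕ ipad = 34 ee 36; K' ⊕ opad = 5e 84 5c.
Inner hash: sum = 52+238+54+119 = 463 → 01 cf.
Outer hash (recomputed tag): sum = 94+132+92+1+207 = 526 → 02 0e.
Recomputed tag = 020e; claimed = 029b → mismatch.

invalid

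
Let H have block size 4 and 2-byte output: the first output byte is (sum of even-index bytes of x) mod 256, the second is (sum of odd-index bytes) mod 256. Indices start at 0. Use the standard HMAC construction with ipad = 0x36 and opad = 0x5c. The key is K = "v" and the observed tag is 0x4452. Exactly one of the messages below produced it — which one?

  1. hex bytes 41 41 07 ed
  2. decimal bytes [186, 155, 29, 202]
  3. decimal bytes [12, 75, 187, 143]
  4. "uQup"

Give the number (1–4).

Key "v" = 76 is 1 byte ≤ B = 4; zero-pad to 4 bytes: K' = 76 00 00 00.
K' ⊕ ipad = 40 36 36 36; K' ⊕ opad = 2a 5c 5c 5c.
m1: inner = H(40 36 36 36 41 41 07 ed) = be 9a; tag = H(2a 5c 5c 5c be 9a) = 4452 ← matches
m2: inner = H(40 36 36 36 ba 9b 1d ca) = 4d d1; tag = H(2a 5c 5c 5c 4d d1) = d389
m3: inner = H(40 36 36 36 0c 4b bb 8f) = 3d 46; tag = H(2a 5c 5c 5c 3d 46) = c3fe
m4: inner = H(40 36 36 36 75 51 75 70) = 60 2d; tag = H(2a 5c 5c 5c 60 2d) = e6e5

1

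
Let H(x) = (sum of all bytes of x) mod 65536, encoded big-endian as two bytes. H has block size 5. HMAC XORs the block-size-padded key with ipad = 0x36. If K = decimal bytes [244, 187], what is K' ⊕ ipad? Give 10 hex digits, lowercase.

Key decimal bytes [244, 187] = f4 bb is 2 bytes ≤ B = 5; zero-pad to 5 bytes: K' = f4 bb 00 00 00.
XOR each byte with 0x36: f4⊕36=c2, bb⊕36=8d, 00⊕36=36, 00⊕36=36, 00⊕36=36.

c28d363636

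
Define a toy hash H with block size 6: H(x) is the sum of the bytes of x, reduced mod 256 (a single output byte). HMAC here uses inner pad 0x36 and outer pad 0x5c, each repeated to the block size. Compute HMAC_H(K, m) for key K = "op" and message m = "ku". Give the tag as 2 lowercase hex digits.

Key "op" = 6f 70 is 2 bytes ≤ B = 6; zero-pad to 6 bytes: K' = 6f 70 00 00 00 00.
K' ⊕ ipad = 59 46 36 36 36 36.  K' ⊕ opad = 33 2c 5c 5c 5c 5c.
Inner input = (K'⊕ipad) ∥ m = 59 46 36 36 36 36 ∥ 6b 75.
Inner hash: sum = 89+70+54+54+54+54+107+117 = 599; mod 256 = 87 → 57.
Outer input = (K'⊕opad) ∥ inner = 33 2c 5c 5c 5c 5c ∥ 57.
Outer hash (tag): sum = 51+44+92+92+92+92+87 = 550; mod 256 = 38 → 26.

26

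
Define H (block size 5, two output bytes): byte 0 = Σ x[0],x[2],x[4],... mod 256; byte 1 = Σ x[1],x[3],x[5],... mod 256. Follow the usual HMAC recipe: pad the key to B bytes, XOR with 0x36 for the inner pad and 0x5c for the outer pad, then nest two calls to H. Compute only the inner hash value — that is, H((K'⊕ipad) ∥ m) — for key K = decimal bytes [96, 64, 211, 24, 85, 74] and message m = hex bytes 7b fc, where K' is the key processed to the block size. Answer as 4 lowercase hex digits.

2645

Key decimal bytes [96, 64, 211, 24, 85, 74] = 60 40 d3 18 55 4a is 6 bytes > B = 5, so hash it first: H(key) = 88 a2, then zero-pad to 5 bytes: K' = 88 a2 00 00 00.
K' ⊕ ipad = be 94 36 36 36.
Inner input = be 94 36 36 36 ∥ 7b fc.
Inner hash: even-index sum = 550 mod 256 = 38; odd-index sum = 325 mod 256 = 69 → 26 45.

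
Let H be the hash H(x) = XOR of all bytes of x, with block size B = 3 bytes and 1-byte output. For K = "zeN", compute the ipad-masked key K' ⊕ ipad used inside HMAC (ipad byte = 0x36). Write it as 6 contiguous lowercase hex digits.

4c5378

Key "zeN" = 7a 65 4e is exactly B = 3 bytes: K' = 7a 65 4e.
XOR each byte with 0x36: 7a⊕36=4c, 65⊕36=53, 4e⊕36=78.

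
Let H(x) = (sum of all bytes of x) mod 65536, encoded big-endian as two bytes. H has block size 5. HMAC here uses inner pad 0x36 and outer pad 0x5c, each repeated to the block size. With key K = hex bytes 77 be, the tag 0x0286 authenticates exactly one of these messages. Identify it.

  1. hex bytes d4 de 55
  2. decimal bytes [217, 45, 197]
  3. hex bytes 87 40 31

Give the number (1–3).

Key hex bytes 77 be is 2 bytes ≤ B = 5; zero-pad to 5 bytes: K' = 77 be 00 00 00.
K' ⊕ ipad = 41 88 36 36 36; K' ⊕ opad = 2b e2 5c 5c 5c.
m1: inner = H(41 88 36 36 36 d4 de 55) = 03 72; tag = H(2b e2 5c 5c 5c 03 72) = 0296
m2: inner = H(41 88 36 36 36 d9 2d c5) = 03 36; tag = H(2b e2 5c 5c 5c 03 36) = 025a
m3: inner = H(41 88 36 36 36 87 40 31) = 02 63; tag = H(2b e2 5c 5c 5c 02 63) = 0286 ← matches

3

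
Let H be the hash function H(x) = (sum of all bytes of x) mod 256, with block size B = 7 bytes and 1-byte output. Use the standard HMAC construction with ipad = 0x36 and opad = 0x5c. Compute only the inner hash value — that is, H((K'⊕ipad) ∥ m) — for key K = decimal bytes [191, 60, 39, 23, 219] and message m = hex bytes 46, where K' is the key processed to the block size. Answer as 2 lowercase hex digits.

64

Key decimal bytes [191, 60, 39, 23, 219] = bf 3c 27 17 db is 5 bytes ≤ B = 7; zero-pad to 7 bytes: K' = bf 3c 27 17 db 00 00.
K' ⊕ ipad = 89 0a 11 21 ed 36 36.
Inner input = 89 0a 11 21 ed 36 36 ∥ 46.
Inner hash: sum = 137+10+17+33+237+54+54+70 = 612; mod 256 = 100 → 64.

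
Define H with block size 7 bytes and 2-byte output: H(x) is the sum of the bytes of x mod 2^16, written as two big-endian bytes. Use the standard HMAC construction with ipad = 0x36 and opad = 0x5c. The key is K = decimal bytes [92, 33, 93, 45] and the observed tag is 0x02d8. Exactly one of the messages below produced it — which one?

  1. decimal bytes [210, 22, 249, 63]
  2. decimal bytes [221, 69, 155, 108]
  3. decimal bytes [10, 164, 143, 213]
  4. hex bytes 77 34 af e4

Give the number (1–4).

Key decimal bytes [92, 33, 93, 45] = 5c 21 5d 2d is 4 bytes ≤ B = 7; zero-pad to 7 bytes: K' = 5c 21 5d 2d 00 00 00.
K' ⊕ ipad = 6a 17 6b 1b 36 36 36; K' ⊕ opad = 00 7d 01 71 5c 5c 5c.
m1: inner = H(6a 17 6b 1b 36 36 36 d2 16 f9 3f) = 03 c9; tag = H(00 7d 01 71 5c 5c 5c 03 c9) = 02cf
m2: inner = H(6a 17 6b 1b 36 36 36 dd 45 9b 6c) = 03 d2; tag = H(00 7d 01 71 5c 5c 5c 03 d2) = 02d8 ← matches
m3: inner = H(6a 17 6b 1b 36 36 36 0a a4 8f d5) = 03 bb; tag = H(00 7d 01 71 5c 5c 5c 03 bb) = 02c1
m4: inner = H(6a 17 6b 1b 36 36 36 77 34 af e4) = 03 e7; tag = H(00 7d 01 71 5c 5c 5c 03 e7) = 02ed

2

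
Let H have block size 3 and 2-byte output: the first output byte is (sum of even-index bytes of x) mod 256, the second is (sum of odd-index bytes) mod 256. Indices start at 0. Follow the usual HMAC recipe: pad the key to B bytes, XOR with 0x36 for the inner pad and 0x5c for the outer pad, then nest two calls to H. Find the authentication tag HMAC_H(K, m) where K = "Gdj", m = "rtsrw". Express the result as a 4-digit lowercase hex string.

Key "Gdj" = 47 64 6a is exactly B = 3 bytes: K' = 47 64 6a.
K' ⊕ ipad = 71 52 5c.  K' ⊕ opad = 1b 38 36.
Inner input = (K'⊕ipad) ∥ m = 71 52 5c ∥ 72 74 73 72 77.
Inner hash: even-index sum = 435 mod 256 = 179; odd-index sum = 430 mod 256 = 174 → b3 ae.
Outer input = (K'⊕opad) ∥ inner = 1b 38 36 ∥ b3 ae.
Outer hash (tag): even-index sum = 255 mod 256 = 255; odd-index sum = 235 mod 256 = 235 → ff eb.

ffeb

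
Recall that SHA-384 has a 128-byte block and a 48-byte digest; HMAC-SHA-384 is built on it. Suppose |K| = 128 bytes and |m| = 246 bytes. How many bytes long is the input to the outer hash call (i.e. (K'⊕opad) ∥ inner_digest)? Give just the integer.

Key is 128 ≤ 128 bytes, zero-padded: |K'| = 128.
Outer input = (K'⊕opad) ∥ H(inner) → 128 + 48 = 176 bytes.

176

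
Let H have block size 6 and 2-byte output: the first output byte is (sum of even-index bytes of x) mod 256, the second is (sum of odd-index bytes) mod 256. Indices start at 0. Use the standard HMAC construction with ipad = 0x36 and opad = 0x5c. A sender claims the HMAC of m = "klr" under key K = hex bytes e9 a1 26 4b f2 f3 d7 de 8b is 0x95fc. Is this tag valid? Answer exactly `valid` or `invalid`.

valid

Key hex bytes e9 a1 26 4b f2 f3 d7 de 8b is 9 bytes > B = 6, so hash it first: H(key) = 63 bd, then zero-pad to 6 bytes: K' = 63 bd 00 00 00 00.
K' ⊕ ipad = 55 8b 36 36 36 36; K' ⊕ opad = 3f e1 5c 5c 5c 5c.
Inner hash: even-index sum = 414 mod 256 = 158; odd-index sum = 355 mod 256 = 99 → 9e 63.
Outer hash (recomputed tag): even-index sum = 405 mod 256 = 149; odd-index sum = 508 mod 256 = 252 → 95 fc.
Recomputed tag = 95fc; claimed = 95fc → match.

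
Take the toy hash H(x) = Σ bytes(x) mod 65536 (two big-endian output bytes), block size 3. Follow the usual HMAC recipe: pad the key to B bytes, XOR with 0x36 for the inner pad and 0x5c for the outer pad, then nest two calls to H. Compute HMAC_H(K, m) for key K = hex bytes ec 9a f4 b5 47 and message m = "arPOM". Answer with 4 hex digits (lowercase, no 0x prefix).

Key hex bytes ec 9a f4 b5 47 is 5 bytes > B = 3, so hash it first: H(key) = 03 76, then zero-pad to 3 bytes: K' = 03 76 00.
K' ⊕ ipad = 35 40 36.  K' ⊕ opad = 5f 2a 5c.
Inner input = (K'⊕ipad) ∥ m = 35 40 36 ∥ 61 72 50 4f 4d.
Inner hash: sum = 53+64+54+97+114+80+79+77 = 618 → 02 6a.
Outer input = (K'⊕opad) ∥ inner = 5f 2a 5c ∥ 02 6a.
Outer hash (tag): sum = 95+42+92+2+106 = 337 → 01 51.

0151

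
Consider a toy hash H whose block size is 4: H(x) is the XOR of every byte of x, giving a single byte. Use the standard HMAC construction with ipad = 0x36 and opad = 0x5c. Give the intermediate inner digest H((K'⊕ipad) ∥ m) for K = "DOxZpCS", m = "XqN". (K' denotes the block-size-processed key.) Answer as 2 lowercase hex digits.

Key "DOxZpCS" = 44 4f 78 5a 70 43 53 is 7 bytes > B = 4, so hash it first: H(key) = 49, then zero-pad to 4 bytes: K' = 49 00 00 00.
K' ⊕ ipad = 7f 36 36 36.
Inner input = 7f 36 36 36 ∥ 58 71 4e.
Inner hash: XOR 7f⊕36⊕36⊕36⊕58⊕71⊕4e = 2e.

2e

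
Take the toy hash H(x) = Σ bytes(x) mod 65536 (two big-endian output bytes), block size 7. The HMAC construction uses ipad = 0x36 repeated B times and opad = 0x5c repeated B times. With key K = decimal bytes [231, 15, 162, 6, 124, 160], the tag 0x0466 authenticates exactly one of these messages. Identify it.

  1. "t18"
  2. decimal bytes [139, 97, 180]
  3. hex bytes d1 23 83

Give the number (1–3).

2

Key decimal bytes [231, 15, 162, 6, 124, 160] = e7 0f a2 06 7c a0 is 6 bytes ≤ B = 7; zero-pad to 7 bytes: K' = e7 0f a2 06 7c a0 00.
K' ⊕ ipad = d1 39 94 30 4a 96 36; K' ⊕ opad = bb 53 fe 5a 20 fc 5c.
m1: inner = H(d1 39 94 30 4a 96 36 74 31 38) = 03 c1; tag = H(bb 53 fe 5a 20 fc 5c 03 c1) = 04a2
m2: inner = H(d1 39 94 30 4a 96 36 8b 61 b4) = 04 84; tag = H(bb 53 fe 5a 20 fc 5c 04 84) = 0466 ← matches
m3: inner = H(d1 39 94 30 4a 96 36 d1 23 83) = 04 5b; tag = H(bb 53 fe 5a 20 fc 5c 04 5b) = 043d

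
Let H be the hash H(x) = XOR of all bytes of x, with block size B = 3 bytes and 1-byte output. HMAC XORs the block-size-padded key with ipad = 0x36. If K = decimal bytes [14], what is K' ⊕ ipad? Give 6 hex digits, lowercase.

383636

Key decimal bytes [14] = 0e is 1 byte ≤ B = 3; zero-pad to 3 bytes: K' = 0e 00 00.
XOR each byte with 0x36: 0e⊕36=38, 00⊕36=36, 00⊕36=36.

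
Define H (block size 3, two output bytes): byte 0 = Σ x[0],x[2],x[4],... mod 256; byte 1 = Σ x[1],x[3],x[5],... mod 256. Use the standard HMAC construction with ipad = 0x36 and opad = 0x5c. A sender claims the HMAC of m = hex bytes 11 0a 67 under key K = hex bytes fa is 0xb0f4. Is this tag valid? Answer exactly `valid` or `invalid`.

Key hex bytes fa is 1 byte ≤ B = 3; zero-pad to 3 bytes: K' = fa 00 00.
K' ⊕ ipad = cc 36 36; K' ⊕ opad = a6 5c 5c.
Inner hash: even-index sum = 268 mod 256 = 12; odd-index sum = 174 mod 256 = 174 → 0c ae.
Outer hash (recomputed tag): even-index sum = 432 mod 256 = 176; odd-index sum = 104 mod 256 = 104 → b0 68.
Recomputed tag = b068; claimed = b0f4 → mismatch.

invalid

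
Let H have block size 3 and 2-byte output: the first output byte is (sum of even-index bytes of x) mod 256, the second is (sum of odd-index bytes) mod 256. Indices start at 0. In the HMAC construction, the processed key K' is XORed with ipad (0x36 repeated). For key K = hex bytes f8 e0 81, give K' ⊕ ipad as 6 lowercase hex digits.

Key hex bytes f8 e0 81 is exactly B = 3 bytes: K' = f8 e0 81.
XOR each byte with 0x36: f8⊕36=ce, e0⊕36=d6, 81⊕36=b7.

ced6b7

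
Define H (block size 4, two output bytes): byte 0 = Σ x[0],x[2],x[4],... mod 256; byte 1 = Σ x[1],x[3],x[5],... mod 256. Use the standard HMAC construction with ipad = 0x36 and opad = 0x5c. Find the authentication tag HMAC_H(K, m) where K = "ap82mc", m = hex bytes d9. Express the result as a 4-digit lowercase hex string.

f51e

Key "ap82mc" = 61 70 38 32 6d 63 is 6 bytes > B = 4, so hash it first: H(key) = 06 05, then zero-pad to 4 bytes: K' = 06 05 00 00.
K' ⊕ ipad = 30 33 36 36.  K' ⊕ opad = 5a 59 5c 5c.
Inner input = (K'⊕ipad) ∥ m = 30 33 36 36 ∥ d9.
Inner hash: even-index sum = 319 mod 256 = 63; odd-index sum = 105 mod 256 = 105 → 3f 69.
Outer input = (K'⊕opad) ∥ inner = 5a 59 5c 5c ∥ 3f 69.
Outer hash (tag): even-index sum = 245 mod 256 = 245; odd-index sum = 286 mod 256 = 30 → f5 1e.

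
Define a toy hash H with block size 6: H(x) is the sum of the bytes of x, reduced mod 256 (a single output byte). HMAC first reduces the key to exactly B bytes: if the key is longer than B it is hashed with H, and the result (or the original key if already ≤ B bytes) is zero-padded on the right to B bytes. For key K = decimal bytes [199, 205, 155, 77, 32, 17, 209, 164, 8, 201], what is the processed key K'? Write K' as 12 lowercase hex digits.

|K| = 10 > B = 6, so first hash the key.
H(K): sum = 199+205+155+77+32+17+209+164+8+201 = 1267; mod 256 = 243 → f3.
Zero-pad H(K) = f3 to 6 bytes: K' = f3 00 00 00 00 00.

f30000000000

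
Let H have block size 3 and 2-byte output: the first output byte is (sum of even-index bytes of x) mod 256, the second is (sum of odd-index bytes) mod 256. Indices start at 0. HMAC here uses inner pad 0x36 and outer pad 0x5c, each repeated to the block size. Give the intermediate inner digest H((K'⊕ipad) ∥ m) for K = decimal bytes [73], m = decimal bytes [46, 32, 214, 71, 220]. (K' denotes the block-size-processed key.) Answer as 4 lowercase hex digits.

1c16

Key decimal bytes [73] = 49 is 1 byte ≤ B = 3; zero-pad to 3 bytes: K' = 49 00 00.
K' ⊕ ipad = 7f 36 36.
Inner input = 7f 36 36 ∥ 2e 20 d6 47 dc.
Inner hash: even-index sum = 284 mod 256 = 28; odd-index sum = 534 mod 256 = 22 → 1c 16.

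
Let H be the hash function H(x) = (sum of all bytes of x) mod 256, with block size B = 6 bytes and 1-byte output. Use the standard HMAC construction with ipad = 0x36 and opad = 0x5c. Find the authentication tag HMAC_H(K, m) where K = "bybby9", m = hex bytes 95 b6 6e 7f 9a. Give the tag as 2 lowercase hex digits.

e4

Key "bybby9" = 62 79 62 62 79 39 is exactly B = 6 bytes: K' = 62 79 62 62 79 39.
K' ⊕ ipad = 54 4f 54 54 4f 0f.  K' ⊕ opad = 3e 25 3e 3e 25 65.
Inner input = (K'⊕ipad) ∥ m = 54 4f 54 54 4f 0f ∥ 95 b6 6e 7f 9a.
Inner hash: sum = 84+79+84+84+79+15+149+182+110+127+154 = 1147; mod 256 = 123 → 7b.
Outer input = (K'⊕opad) ∥ inner = 3e 25 3e 3e 25 65 ∥ 7b.
Outer hash (tag): sum = 62+37+62+62+37+101+123 = 484; mod 256 = 228 → e4.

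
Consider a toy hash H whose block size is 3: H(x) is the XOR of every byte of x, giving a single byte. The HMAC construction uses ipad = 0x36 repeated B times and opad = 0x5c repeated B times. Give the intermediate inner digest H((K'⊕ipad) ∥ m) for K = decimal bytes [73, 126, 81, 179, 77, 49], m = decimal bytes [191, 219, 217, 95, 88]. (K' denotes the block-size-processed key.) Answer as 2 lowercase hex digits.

25

Key decimal bytes [73, 126, 81, 179, 77, 49] = 49 7e 51 b3 4d 31 is 6 bytes > B = 3, so hash it first: H(key) = a9, then zero-pad to 3 bytes: K' = a9 00 00.
K' ⊕ ipad = 9f 36 36.
Inner input = 9f 36 36 ∥ bf db d9 5f 58.
Inner hash: XOR 9f⊕36⊕36⊕bf⊕db⊕d9⊕5f⊕58 = 25.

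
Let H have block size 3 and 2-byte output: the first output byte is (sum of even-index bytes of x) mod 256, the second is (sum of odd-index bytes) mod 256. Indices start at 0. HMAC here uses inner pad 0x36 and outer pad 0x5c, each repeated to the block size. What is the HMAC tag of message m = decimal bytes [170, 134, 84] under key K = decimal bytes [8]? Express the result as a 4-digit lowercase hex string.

Key decimal bytes [8] = 08 is 1 byte ≤ B = 3; zero-pad to 3 bytes: K' = 08 00 00.
K' ⊕ ipad = 3e 36 36.  K' ⊕ opad = 54 5c 5c.
Inner input = (K'⊕ipad) ∥ m = 3e 36 36 ∥ aa 86 54.
Inner hash: even-index sum = 250 mod 256 = 250; odd-index sum = 308 mod 256 = 52 → fa 34.
Outer input = (K'⊕opad) ∥ inner = 54 5c 5c ∥ fa 34.
Outer hash (tag): even-index sum = 228 mod 256 = 228; odd-index sum = 342 mod 256 = 86 → e4 56.

e456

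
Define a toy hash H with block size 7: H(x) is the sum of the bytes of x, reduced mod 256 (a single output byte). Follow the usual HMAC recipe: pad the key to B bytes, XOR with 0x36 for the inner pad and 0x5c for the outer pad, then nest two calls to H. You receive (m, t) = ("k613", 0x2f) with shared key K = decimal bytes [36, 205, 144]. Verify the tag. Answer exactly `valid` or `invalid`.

invalid

Key decimal bytes [36, 205, 144] = 24 cd 90 is 3 bytes ≤ B = 7; zero-pad to 7 bytes: K' = 24 cd 90 00 00 00 00.
K' ⊕ ipad = 12 fb a6 36 36 36 36; K' ⊕ opad = 78 91 cc 5c 5c 5c 5c.
Inner hash: sum = 18+251+166+54+54+54+54+107+54+49+51 = 912; mod 256 = 144 → 90.
Outer hash (recomputed tag): sum = 120+145+204+92+92+92+92+144 = 981; mod 256 = 213 → d5.
Recomputed tag = d5; claimed = 2f → mismatch.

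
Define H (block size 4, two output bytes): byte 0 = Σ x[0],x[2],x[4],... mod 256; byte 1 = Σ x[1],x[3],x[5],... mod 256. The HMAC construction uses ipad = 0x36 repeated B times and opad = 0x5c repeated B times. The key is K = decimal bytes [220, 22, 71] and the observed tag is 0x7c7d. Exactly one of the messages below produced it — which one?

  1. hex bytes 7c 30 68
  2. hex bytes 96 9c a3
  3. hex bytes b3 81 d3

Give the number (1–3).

3

Key decimal bytes [220, 22, 71] = dc 16 47 is 3 bytes ≤ B = 4; zero-pad to 4 bytes: K' = dc 16 47 00.
K' ⊕ ipad = ea 20 71 36; K' ⊕ opad = 80 4a 1b 5c.
m1: inner = H(ea 20 71 36 7c 30 68) = 3f 86; tag = H(80 4a 1b 5c 3f 86) = da2c
m2: inner = H(ea 20 71 36 96 9c a3) = 94 f2; tag = H(80 4a 1b 5c 94 f2) = 2f98
m3: inner = H(ea 20 71 36 b3 81 d3) = e1 d7; tag = H(80 4a 1b 5c e1 d7) = 7c7d ← matches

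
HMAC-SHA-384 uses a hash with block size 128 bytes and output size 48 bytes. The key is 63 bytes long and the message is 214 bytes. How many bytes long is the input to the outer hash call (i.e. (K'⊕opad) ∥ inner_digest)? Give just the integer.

Key is 63 ≤ 128 bytes, zero-padded: |K'| = 128.
Outer input = (K'⊕opad) ∥ H(inner) → 128 + 48 = 176 bytes.

176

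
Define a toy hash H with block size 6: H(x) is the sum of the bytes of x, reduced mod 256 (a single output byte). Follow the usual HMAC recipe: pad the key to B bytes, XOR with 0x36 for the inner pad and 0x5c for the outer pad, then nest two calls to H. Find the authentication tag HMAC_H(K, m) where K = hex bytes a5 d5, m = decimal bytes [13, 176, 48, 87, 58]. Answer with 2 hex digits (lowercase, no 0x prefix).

Key hex bytes a5 d5 is 2 bytes ≤ B = 6; zero-pad to 6 bytes: K' = a5 d5 00 00 00 00.
K' ⊕ ipad = 93 e3 36 36 36 36.  K' ⊕ opad = f9 89 5c 5c 5c 5c.
Inner input = (K'⊕ipad) ∥ m = 93 e3 36 36 36 36 ∥ 0d b0 30 57 3a.
Inner hash: sum = 147+227+54+54+54+54+13+176+48+87+58 = 972; mod 256 = 204 → cc.
Outer input = (K'⊕opad) ∥ inner = f9 89 5c 5c 5c 5c ∥ cc.
Outer hash (tag): sum = 249+137+92+92+92+92+204 = 958; mod 256 = 190 → be.

be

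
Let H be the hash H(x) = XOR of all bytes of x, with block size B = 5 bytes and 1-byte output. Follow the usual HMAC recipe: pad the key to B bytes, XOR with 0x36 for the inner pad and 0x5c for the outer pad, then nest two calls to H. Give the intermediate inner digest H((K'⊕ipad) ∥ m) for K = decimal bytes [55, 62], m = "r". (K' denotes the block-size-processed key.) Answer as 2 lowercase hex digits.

4d

Key decimal bytes [55, 62] = 37 3e is 2 bytes ≤ B = 5; zero-pad to 5 bytes: K' = 37 3e 00 00 00.
K' ⊕ ipad = 01 08 36 36 36.
Inner input = 01 08 36 36 36 ∥ 72.
Inner hash: XOR 01⊕08⊕36⊕36⊕36⊕72 = 4d.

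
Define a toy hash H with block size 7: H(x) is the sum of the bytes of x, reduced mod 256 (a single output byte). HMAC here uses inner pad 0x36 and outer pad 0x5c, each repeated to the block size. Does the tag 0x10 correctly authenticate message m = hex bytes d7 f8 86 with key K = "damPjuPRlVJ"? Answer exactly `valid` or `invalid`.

Key "damPjuPRlVJ" = 64 61 6d 50 6a 75 50 52 6c 56 4a is 11 bytes > B = 7, so hash it first: H(key) = 0f, then zero-pad to 7 bytes: K' = 0f 00 00 00 00 00 00.
K' ⊕ ipad = 39 36 36 36 36 36 36; K' ⊕ opad = 53 5c 5c 5c 5c 5c 5c.
Inner hash: sum = 57+54+54+54+54+54+54+215+248+134 = 978; mod 256 = 210 → d2.
Outer hash (recomputed tag): sum = 83+92+92+92+92+92+92+210 = 845; mod 256 = 77 → 4d.
Recomputed tag = 4d; claimed = 10 → mismatch.

invalid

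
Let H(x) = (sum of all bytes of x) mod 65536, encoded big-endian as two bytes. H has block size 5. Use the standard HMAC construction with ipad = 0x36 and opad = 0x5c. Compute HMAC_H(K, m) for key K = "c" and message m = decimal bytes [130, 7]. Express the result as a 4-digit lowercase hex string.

0266

Key "c" = 63 is 1 byte ≤ B = 5; zero-pad to 5 bytes: K' = 63 00 00 00 00.
K' ⊕ ipad = 55 36 36 36 36.  K' ⊕ opad = 3f 5c 5c 5c 5c.
Inner input = (K'⊕ipad) ∥ m = 55 36 36 36 36 ∥ 82 07.
Inner hash: sum = 85+54+54+54+54+130+7 = 438 → 01 b6.
Outer input = (K'⊕opad) ∥ inner = 3f 5c 5c 5c 5c ∥ 01 b6.
Outer hash (tag): sum = 63+92+92+92+92+1+182 = 614 → 02 66.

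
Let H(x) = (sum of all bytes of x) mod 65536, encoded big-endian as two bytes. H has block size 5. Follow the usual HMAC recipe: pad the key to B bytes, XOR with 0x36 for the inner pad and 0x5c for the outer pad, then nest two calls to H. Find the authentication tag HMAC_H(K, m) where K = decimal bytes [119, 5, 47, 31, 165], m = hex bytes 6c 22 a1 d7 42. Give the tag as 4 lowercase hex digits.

02c7

Key decimal bytes [119, 5, 47, 31, 165] = 77 05 2f 1f a5 is exactly B = 5 bytes: K' = 77 05 2f 1f a5.
K' ⊕ ipad = 41 33 19 29 93.  K' ⊕ opad = 2b 59 73 43 f9.
Inner input = (K'⊕ipad) ∥ m = 41 33 19 29 93 ∥ 6c 22 a1 d7 42.
Inner hash: sum = 65+51+25+41+147+108+34+161+215+66 = 913 → 03 91.
Outer input = (K'⊕opad) ∥ inner = 2b 59 73 43 f9 ∥ 03 91.
Outer hash (tag): sum = 43+89+115+67+249+3+145 = 711 → 02 c7.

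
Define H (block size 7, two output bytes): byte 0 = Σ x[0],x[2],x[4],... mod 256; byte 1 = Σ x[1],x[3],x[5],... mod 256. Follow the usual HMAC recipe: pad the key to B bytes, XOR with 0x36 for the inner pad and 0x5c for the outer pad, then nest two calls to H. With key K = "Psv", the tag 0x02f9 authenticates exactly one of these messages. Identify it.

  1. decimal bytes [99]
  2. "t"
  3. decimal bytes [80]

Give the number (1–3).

1

Key "Psv" = 50 73 76 is 3 bytes ≤ B = 7; zero-pad to 7 bytes: K' = 50 73 76 00 00 00 00.
K' ⊕ ipad = 66 45 40 36 36 36 36; K' ⊕ opad = 0c 2f 2a 5c 5c 5c 5c.
m1: inner = H(66 45 40 36 36 36 36 63) = 12 14; tag = H(0c 2f 2a 5c 5c 5c 5c 12 14) = 02f9 ← matches
m2: inner = H(66 45 40 36 36 36 36 74) = 12 25; tag = H(0c 2f 2a 5c 5c 5c 5c 12 25) = 13f9
m3: inner = H(66 45 40 36 36 36 36 50) = 12 01; tag = H(0c 2f 2a 5c 5c 5c 5c 12 01) = eff9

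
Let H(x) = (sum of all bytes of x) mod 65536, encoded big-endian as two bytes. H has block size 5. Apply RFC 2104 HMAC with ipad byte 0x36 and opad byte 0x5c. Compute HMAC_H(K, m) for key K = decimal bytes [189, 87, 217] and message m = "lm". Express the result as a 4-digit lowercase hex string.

Key decimal bytes [189, 87, 217] = bd 57 d9 is 3 bytes ≤ B = 5; zero-pad to 5 bytes: K' = bd 57 d9 00 00.
K' ⊕ ipad = 8b 61 ef 36 36.  K' ⊕ opad = e1 0b 85 5c 5c.
Inner input = (K'⊕ipad) ∥ m = 8b 61 ef 36 36 ∥ 6c 6d.
Inner hash: sum = 139+97+239+54+54+108+109 = 800 → 03 20.
Outer input = (K'⊕opad) ∥ inner = e1 0b 85 5c 5c ∥ 03 20.
Outer hash (tag): sum = 225+11+133+92+92+3+32 = 588 → 02 4c.

024c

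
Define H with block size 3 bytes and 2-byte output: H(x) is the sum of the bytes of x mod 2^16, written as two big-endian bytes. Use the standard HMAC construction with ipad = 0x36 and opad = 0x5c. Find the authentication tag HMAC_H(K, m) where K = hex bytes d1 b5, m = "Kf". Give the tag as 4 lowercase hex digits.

0225

Key hex bytes d1 b5 is 2 bytes ≤ B = 3; zero-pad to 3 bytes: K' = d1 b5 00.
K' ⊕ ipad = e7 83 36.  K' ⊕ opad = 8d e9 5c.
Inner input = (K'⊕ipad) ∥ m = e7 83 36 ∥ 4b 66.
Inner hash: sum = 231+131+54+75+102 = 593 → 02 51.
Outer input = (K'⊕opad) ∥ inner = 8d e9 5c ∥ 02 51.
Outer hash (tag): sum = 141+233+92+2+81 = 549 → 02 25.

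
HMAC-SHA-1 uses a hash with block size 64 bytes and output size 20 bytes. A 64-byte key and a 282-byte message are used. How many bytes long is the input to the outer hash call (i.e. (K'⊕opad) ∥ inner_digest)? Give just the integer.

84

Key is 64 ≤ 64 bytes, zero-padded: |K'| = 64.
Outer input = (K'⊕opad) ∥ H(inner) → 64 + 20 = 84 bytes.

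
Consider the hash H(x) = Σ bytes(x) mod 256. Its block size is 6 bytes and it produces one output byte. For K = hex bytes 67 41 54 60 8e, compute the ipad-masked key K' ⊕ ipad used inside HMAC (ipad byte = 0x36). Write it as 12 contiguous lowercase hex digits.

51776256b836

Key hex bytes 67 41 54 60 8e is 5 bytes ≤ B = 6; zero-pad to 6 bytes: K' = 67 41 54 60 8e 00.
XOR each byte with 0x36: 67⊕36=51, 41⊕36=77, 54⊕36=62, 60⊕36=56, 8e⊕36=b8, 00⊕36=36.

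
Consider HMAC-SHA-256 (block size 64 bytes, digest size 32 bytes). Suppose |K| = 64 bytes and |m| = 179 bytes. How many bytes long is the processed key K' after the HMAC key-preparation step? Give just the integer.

64

Key is 64 ≤ 64 bytes, zero-padded: |K'| = 64.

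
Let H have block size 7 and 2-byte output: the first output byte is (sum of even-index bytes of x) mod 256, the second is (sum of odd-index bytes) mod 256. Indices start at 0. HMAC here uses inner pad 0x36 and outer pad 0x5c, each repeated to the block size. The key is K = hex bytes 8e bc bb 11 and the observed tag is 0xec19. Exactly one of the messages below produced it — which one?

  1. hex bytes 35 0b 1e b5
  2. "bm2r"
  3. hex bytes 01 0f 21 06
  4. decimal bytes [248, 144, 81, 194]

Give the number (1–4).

Key hex bytes 8e bc bb 11 is 4 bytes ≤ B = 7; zero-pad to 7 bytes: K' = 8e bc bb 11 00 00 00.
K' ⊕ ipad = b8 8a 8d 27 36 36 36; K' ⊕ opad = d2 e0 e7 4d 5c 5c 5c.
m1: inner = H(b8 8a 8d 27 36 36 36 35 0b 1e b5) = 71 3a; tag = H(d2 e0 e7 4d 5c 5c 5c 71 3a) = abfa
m2: inner = H(b8 8a 8d 27 36 36 36 62 6d 32 72) = 90 7b; tag = H(d2 e0 e7 4d 5c 5c 5c 90 7b) = ec19 ← matches
m3: inner = H(b8 8a 8d 27 36 36 36 01 0f 21 06) = c6 09; tag = H(d2 e0 e7 4d 5c 5c 5c c6 09) = 7a4f
m4: inner = H(b8 8a 8d 27 36 36 36 f8 90 51 c2) = 03 30; tag = H(d2 e0 e7 4d 5c 5c 5c 03 30) = a18c

2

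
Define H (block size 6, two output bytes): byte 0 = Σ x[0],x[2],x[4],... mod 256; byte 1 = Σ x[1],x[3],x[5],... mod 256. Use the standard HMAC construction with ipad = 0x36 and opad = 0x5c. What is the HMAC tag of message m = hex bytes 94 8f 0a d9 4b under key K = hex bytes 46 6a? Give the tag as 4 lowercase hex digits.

Key hex bytes 46 6a is 2 bytes ≤ B = 6; zero-pad to 6 bytes: K' = 46 6a 00 00 00 00.
K' ⊕ ipad = 70 5c 36 36 36 36.  K' ⊕ opad = 1a 36 5c 5c 5c 5c.
Inner input = (K'⊕ipad) ∥ m = 70 5c 36 36 36 36 ∥ 94 8f 0a d9 4b.
Inner hash: even-index sum = 453 mod 256 = 197; odd-index sum = 560 mod 256 = 48 → c5 30.
Outer input = (K'⊕opad) ∥ inner = 1a 36 5c 5c 5c 5c ∥ c5 30.
Outer hash (tag): even-index sum = 407 mod 256 = 151; odd-index sum = 286 mod 256 = 30 → 97 1e.

971e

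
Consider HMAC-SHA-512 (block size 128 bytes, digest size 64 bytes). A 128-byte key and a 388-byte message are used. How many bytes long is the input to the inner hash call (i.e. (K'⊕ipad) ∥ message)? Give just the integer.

516

Key is 128 ≤ 128 bytes, zero-padded: |K'| = 128.
Inner input = (K'⊕ipad) ∥ m → 128 + 388 = 516 bytes.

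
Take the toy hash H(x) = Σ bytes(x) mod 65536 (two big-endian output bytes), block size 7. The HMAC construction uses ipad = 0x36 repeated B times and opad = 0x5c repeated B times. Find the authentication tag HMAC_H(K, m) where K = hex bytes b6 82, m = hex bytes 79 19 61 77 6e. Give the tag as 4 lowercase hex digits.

03b2

Key hex bytes b6 82 is 2 bytes ≤ B = 7; zero-pad to 7 bytes: K' = b6 82 00 00 00 00 00.
K' ⊕ ipad = 80 b4 36 36 36 36 36.  K' ⊕ opad = ea de 5c 5c 5c 5c 5c.
Inner input = (K'⊕ipad) ∥ m = 80 b4 36 36 36 36 36 ∥ 79 19 61 77 6e.
Inner hash: sum = 128+180+54+54+54+54+54+121+25+97+119+110 = 1050 → 04 1a.
Outer input = (K'⊕opad) ∥ inner = ea de 5c 5c 5c 5c 5c ∥ 04 1a.
Outer hash (tag): sum = 234+222+92+92+92+92+92+4+26 = 946 → 03 b2.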